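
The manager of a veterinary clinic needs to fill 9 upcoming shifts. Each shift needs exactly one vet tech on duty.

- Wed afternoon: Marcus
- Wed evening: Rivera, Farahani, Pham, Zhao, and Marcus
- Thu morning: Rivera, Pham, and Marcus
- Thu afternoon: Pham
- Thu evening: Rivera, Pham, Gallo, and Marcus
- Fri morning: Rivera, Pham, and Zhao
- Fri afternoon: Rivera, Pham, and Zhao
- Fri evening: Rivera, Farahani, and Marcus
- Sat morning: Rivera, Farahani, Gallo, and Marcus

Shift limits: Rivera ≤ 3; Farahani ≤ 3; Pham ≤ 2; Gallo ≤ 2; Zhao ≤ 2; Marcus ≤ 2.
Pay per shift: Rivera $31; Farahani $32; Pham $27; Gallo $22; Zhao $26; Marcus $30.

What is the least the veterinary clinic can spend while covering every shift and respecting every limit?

Wed afternoon can only be covered by Marcus, so that assignment is forced.
Thu afternoon can only be covered by Pham, so that assignment is forced.
Picking the cheapest available vet tech for each shift independently would cost $236, but that ignores the shift limits.
An optimal schedule: Wed afternoon→Marcus, Wed evening→Rivera, Thu morning→Pham, Thu afternoon→Pham, Thu evening→Gallo, Fri morning→Zhao, Fri afternoon→Zhao, Fri evening→Marcus, Sat morning→Gallo.
Total: 30 + 31 + 27 + 27 + 22 + 26 + 26 + 30 + 22 = $241.

$241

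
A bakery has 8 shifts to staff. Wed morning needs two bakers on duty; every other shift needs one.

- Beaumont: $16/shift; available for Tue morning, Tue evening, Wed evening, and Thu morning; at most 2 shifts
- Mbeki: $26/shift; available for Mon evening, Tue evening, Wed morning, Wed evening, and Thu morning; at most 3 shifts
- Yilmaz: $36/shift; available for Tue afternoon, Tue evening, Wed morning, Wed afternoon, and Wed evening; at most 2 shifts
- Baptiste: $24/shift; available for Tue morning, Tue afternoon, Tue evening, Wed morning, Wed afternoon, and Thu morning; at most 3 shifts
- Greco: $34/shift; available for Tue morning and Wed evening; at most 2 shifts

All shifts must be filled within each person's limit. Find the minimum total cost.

Mon evening can only be covered by Mbeki, so that assignment is forced.
Picking the cheapest available baker for each shift independently would cost $188, but that ignores the shift limits.
An optimal schedule: Mon evening→Mbeki, Tue morning→Beaumont, Tue afternoon→Baptiste, Tue evening→Mbeki, Wed morning→Baptiste+Mbeki, Wed afternoon→Baptiste, Wed evening→Greco, Thu morning→Beaumont.
Total: 26 + 16 + 24 + 26 + 24 + 26 + 24 + 34 + 16 = $216.

$216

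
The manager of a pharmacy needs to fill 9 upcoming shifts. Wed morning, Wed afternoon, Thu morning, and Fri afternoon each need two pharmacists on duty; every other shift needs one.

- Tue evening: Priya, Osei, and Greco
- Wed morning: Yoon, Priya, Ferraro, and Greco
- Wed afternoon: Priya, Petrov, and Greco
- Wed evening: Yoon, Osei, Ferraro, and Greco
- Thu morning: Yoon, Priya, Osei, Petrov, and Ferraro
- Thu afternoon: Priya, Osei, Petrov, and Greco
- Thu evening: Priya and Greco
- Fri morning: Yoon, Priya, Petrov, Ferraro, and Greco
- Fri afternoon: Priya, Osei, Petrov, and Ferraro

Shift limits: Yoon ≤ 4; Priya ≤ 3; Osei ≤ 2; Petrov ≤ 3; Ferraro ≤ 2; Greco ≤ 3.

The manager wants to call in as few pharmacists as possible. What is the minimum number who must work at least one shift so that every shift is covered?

4

13 slots to fill and no one can take more than 4, so at least ⌈13/4⌉ = 4 pharmacists are needed.
Yoon, Priya, Petrov, and Greco alone can cover everything: Tue evening→Priya, Wed morning→Yoon+Greco, Wed afternoon→Petrov+Greco, Wed evening→Yoon, Thu morning→Yoon+Petrov, Thu afternoon→Greco, Thu evening→Priya, Fri morning→Yoon, Fri afternoon→Priya+Petrov.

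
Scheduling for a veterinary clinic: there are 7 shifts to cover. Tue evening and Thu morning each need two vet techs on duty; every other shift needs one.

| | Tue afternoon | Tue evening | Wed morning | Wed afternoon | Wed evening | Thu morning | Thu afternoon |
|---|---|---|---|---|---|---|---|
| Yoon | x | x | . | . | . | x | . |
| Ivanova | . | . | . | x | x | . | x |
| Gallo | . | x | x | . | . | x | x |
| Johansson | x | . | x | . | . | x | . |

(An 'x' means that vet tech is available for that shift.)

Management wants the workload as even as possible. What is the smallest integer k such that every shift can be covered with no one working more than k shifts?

3

With 4 vet techs and 9 worker-slots to fill, someone must work at least ⌈9/4⌉ = 3 shifts, so k ≥ 3.
k = 3 works: Tue afternoon→Yoon, Tue evening→Yoon+Gallo, Wed morning→Gallo, Wed afternoon→Ivanova, Wed evening→Ivanova, Thu morning→Yoon+Gallo, Thu afternoon→Ivanova.
Loads: Yoon 3, Ivanova 3, Gallo 3, Johansson 0 — all ≤ 3.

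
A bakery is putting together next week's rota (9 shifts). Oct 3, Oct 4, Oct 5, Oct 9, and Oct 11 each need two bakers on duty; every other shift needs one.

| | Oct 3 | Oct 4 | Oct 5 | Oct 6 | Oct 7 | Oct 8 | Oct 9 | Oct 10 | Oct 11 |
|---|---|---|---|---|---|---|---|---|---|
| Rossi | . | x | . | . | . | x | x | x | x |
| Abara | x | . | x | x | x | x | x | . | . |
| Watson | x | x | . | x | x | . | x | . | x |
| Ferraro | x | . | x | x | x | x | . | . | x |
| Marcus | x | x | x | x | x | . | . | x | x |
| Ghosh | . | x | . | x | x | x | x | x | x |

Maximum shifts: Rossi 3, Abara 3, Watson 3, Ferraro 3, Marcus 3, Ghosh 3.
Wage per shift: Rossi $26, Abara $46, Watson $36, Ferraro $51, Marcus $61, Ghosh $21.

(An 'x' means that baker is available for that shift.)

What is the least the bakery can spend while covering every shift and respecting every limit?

Picking the cheapest available baker for each shift independently would cost $404, but that ignores the shift limits.
An optimal schedule: Oct 3→Watson+Abara, Oct 4→Rossi+Watson, Oct 5→Abara+Ferraro, Oct 6→Ghosh, Oct 7→Watson, Oct 8→Ghosh, Oct 9→Rossi+Abara, Oct 10→Ghosh, Oct 11→Rossi+Ferraro.
Total: 36 + 46 + 26 + 36 + 46 + 51 + 21 + 36 + 21 + 26 + 46 + 21 + 26 + 51 = $489.

$489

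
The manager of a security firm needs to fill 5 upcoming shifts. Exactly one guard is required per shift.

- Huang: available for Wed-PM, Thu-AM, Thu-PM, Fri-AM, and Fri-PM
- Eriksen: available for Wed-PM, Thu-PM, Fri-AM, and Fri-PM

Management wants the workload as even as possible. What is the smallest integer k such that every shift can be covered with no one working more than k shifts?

3

With 2 guards and 5 worker-slots to fill, someone must work at least ⌈5/2⌉ = 3 shifts, so k ≥ 3.
k = 3 works: Wed-PM→Huang, Thu-AM→Huang, Thu-PM→Huang, Fri-AM→Eriksen, Fri-PM→Eriksen.
Loads: Huang 3, Eriksen 2 — all ≤ 3.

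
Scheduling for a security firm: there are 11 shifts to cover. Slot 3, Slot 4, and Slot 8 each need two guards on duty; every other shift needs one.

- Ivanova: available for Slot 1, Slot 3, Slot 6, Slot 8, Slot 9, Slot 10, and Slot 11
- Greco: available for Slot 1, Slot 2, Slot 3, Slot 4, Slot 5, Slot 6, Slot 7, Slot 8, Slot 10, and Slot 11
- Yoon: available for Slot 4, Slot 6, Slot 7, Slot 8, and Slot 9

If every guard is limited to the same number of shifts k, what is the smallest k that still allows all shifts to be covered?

5

With 3 guards and 14 worker-slots to fill, someone must work at least ⌈14/3⌉ = 5 shifts, so k ≥ 5.
k = 5 works: Slot 1→Ivanova, Slot 2→Greco, Slot 3→Ivanova+Greco, Slot 4→Greco+Yoon, Slot 5→Greco, Slot 6→Yoon, Slot 7→Greco, Slot 8→Ivanova+Yoon, Slot 9→Yoon, Slot 10→Ivanova, Slot 11→Ivanova.
Loads: Ivanova 5, Greco 5, Yoon 4 — all ≤ 5.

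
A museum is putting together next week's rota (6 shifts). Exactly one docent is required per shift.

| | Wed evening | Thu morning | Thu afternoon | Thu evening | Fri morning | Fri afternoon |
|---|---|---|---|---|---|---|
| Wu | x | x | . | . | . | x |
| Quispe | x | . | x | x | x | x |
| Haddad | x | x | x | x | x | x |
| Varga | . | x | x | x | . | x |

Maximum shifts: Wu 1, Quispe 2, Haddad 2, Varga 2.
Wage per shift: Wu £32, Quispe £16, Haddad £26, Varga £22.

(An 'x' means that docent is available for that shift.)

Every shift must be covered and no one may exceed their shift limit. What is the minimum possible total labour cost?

£128

Picking the cheapest available docent for each shift independently would cost £102, but that ignores the shift limits.
An optimal schedule: Wed evening→Quispe, Thu morning→Varga, Thu afternoon→Varga, Thu evening→Haddad, Fri morning→Quispe, Fri afternoon→Haddad.
Total: 16 + 22 + 22 + 26 + 16 + 26 = £128.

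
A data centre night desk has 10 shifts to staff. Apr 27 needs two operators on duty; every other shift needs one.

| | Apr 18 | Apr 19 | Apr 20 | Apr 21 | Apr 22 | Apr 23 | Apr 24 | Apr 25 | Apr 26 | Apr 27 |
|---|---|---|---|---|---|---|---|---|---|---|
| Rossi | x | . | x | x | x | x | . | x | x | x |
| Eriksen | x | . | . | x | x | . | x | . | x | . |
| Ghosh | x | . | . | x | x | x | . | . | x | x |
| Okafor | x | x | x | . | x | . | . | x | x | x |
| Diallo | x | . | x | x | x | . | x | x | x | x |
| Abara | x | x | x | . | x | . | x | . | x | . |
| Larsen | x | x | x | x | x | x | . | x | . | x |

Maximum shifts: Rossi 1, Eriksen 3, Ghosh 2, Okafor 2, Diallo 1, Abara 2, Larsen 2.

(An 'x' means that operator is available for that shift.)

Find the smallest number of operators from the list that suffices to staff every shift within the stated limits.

11 slots to fill and no one can take more than 3, so at least ⌈11/3⌉ = 4 operators are needed.
Any 4 operators together have capacity at most 3+2+2+2 = 9 < 11 slots, so 4 can never suffice.
Eriksen, Ghosh, Okafor, Abara, and Larsen alone can cover everything: Apr 18→Abara, Apr 19→Okafor, Apr 20→Abara, Apr 21→Eriksen, Apr 22→Larsen, Apr 23→Ghosh, Apr 24→Eriksen, Apr 25→Okafor, Apr 26→Eriksen, Apr 27→Ghosh+Larsen.

5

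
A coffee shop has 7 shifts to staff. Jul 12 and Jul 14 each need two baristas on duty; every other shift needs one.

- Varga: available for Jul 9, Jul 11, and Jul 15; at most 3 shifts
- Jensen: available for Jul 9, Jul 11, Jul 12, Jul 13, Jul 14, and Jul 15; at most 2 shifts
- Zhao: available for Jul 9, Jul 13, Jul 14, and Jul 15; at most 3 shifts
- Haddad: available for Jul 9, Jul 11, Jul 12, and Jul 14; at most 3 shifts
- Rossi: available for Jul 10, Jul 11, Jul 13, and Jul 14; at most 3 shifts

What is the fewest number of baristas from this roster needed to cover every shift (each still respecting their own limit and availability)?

9 slots to fill and no one can take more than 3, so at least ⌈9/3⌉ = 3 baristas are needed.
No set of 3 baristas can cover every shift (each such set leaves at least one shift with no one available or exceeds a cap).
Varga, Jensen, Haddad, and Rossi alone can cover everything: Jul 9→Varga, Jul 10→Rossi, Jul 11→Varga, Jul 12→Jensen+Haddad, Jul 13→Jensen, Jul 14→Haddad+Rossi, Jul 15→Varga.

4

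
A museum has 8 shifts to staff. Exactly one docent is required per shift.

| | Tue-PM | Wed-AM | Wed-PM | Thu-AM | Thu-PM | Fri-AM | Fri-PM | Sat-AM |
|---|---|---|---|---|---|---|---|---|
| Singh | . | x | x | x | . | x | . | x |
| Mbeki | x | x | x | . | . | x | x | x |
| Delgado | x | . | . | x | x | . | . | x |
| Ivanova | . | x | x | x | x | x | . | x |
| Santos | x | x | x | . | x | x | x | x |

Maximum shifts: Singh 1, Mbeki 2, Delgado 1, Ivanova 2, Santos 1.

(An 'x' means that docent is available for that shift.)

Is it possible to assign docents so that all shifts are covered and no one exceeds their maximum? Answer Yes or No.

No

Total capacity is 1+2+1+2+1 = 7 but 8 worker-slots are needed — infeasible.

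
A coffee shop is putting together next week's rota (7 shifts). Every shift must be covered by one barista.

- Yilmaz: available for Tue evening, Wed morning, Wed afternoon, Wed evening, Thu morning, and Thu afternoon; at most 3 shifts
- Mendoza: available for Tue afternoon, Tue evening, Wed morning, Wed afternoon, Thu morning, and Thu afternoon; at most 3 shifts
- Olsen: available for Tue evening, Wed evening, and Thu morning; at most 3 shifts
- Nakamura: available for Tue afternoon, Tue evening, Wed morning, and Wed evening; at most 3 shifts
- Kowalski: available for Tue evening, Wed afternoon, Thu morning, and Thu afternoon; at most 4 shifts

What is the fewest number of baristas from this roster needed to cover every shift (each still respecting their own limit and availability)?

7 slots to fill and no one can take more than 4, so at least ⌈7/4⌉ = 2 baristas are needed.
Nakamura and Kowalski alone can cover everything: Tue afternoon→Nakamura, Tue evening→Kowalski, Wed morning→Nakamura, Wed afternoon→Kowalski, Wed evening→Nakamura, Thu morning→Kowalski, Thu afternoon→Kowalski.

2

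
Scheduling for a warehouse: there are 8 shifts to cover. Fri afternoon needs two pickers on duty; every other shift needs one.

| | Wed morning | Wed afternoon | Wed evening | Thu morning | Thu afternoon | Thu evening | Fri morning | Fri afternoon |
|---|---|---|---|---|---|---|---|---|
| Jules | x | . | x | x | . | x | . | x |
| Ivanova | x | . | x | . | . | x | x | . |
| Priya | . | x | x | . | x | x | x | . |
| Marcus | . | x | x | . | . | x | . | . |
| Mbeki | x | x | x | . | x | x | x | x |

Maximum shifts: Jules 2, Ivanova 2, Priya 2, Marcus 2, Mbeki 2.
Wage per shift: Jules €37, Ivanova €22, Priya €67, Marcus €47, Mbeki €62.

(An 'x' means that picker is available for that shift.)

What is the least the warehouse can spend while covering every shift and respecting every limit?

Thu morning can only be covered by Jules, so that assignment is forced.
Fri afternoon can only be covered by Jules and Mbeki, so that assignment is forced.
Picking the cheapest available picker for each shift independently would cost €333, but that ignores the shift limits.
An optimal schedule: Wed morning→Ivanova, Wed afternoon→Marcus, Wed evening→Marcus, Thu morning→Jules, Thu afternoon→Mbeki, Thu evening→Priya, Fri morning→Ivanova, Fri afternoon→Jules+Mbeki.
Total: 22 + 47 + 47 + 37 + 62 + 67 + 22 + 37 + 62 = €403.

€403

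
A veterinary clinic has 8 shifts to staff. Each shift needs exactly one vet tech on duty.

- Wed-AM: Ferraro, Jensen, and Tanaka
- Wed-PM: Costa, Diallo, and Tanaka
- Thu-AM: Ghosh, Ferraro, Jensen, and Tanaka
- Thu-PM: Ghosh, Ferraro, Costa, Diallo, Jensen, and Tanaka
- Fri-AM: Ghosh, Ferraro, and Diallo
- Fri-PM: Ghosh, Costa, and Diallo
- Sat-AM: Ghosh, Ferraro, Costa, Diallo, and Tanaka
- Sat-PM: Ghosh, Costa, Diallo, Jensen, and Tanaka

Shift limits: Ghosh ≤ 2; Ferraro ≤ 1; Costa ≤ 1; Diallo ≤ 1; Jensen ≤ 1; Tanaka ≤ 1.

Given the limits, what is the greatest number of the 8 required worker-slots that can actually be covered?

Total capacity across all vet techs is 2+1+1+1+1+1 = 7, and 8 slots are needed, so at most 7 can be filled.
An assignment achieving 7: Wed-AM→Ferraro, Wed-PM→Costa, Thu-AM→Jensen, Fri-AM→Ghosh, Fri-PM→Ghosh, Sat-AM→Diallo, Sat-PM→Tanaka.
Loads: Ghosh 2/2, Ferraro 1/1, Costa 1/1, Diallo 1/1, Jensen 1/1, Tanaka 1/1.

7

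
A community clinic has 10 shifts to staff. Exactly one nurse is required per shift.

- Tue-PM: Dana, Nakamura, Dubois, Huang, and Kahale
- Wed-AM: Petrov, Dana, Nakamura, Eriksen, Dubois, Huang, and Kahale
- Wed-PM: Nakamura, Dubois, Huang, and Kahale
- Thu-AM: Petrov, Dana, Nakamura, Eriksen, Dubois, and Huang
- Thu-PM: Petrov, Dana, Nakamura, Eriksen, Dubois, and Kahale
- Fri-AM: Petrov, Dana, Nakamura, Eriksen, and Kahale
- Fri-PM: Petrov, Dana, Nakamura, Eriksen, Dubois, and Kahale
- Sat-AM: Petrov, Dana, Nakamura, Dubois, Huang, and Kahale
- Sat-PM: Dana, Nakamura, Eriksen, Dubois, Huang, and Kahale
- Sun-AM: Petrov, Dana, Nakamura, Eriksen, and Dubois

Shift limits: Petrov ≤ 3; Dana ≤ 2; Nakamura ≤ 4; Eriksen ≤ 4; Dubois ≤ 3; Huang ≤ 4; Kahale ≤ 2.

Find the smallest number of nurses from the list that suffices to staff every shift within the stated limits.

10 slots to fill and no one can take more than 4, so at least ⌈10/4⌉ = 3 nurses are needed.
Petrov, Nakamura, and Eriksen alone can cover everything: Tue-PM→Nakamura, Wed-AM→Petrov, Wed-PM→Nakamura, Thu-AM→Petrov, Thu-PM→Nakamura, Fri-AM→Eriksen, Fri-PM→Eriksen, Sat-AM→Petrov, Sat-PM→Nakamura, Sun-AM→Eriksen.

3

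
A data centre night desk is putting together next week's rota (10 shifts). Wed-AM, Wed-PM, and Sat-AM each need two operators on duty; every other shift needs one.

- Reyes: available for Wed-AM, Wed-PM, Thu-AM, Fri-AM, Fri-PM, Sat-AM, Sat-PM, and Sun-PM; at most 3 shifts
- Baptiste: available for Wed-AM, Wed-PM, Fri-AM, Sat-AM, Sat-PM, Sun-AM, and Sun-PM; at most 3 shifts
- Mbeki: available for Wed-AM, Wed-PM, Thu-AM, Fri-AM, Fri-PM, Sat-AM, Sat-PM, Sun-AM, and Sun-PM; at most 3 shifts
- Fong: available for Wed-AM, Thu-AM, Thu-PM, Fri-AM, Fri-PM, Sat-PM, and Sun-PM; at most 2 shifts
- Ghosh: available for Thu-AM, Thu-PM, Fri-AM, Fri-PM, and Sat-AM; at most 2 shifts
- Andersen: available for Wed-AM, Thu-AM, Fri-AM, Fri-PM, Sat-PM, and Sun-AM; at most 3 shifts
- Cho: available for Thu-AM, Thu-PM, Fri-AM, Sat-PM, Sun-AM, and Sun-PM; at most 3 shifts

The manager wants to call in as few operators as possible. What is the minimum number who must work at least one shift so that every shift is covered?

5

13 slots to fill and no one can take more than 3, so at least ⌈13/3⌉ = 5 operators are needed.
Reyes, Baptiste, Mbeki, Fong, and Ghosh alone can cover everything: Wed-AM→Mbeki+Fong, Wed-PM→Reyes+Baptiste, Thu-AM→Reyes, Thu-PM→Fong, Fri-AM→Ghosh, Fri-PM→Reyes, Sat-AM→Mbeki+Ghosh, Sat-PM→Baptiste, Sun-AM→Baptiste, Sun-PM→Mbeki.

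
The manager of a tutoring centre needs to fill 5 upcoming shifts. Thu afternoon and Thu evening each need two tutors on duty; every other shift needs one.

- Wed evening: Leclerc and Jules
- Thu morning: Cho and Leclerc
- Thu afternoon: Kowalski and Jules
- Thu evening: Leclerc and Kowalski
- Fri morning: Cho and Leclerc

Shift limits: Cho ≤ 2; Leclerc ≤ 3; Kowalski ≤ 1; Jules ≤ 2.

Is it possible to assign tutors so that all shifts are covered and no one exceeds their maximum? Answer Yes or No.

Total capacity is 8 and 7 slots are needed, so capacity alone doesn't rule it out.
Shifts {Thu afternoon, Thu evening} need 4 worker-slots in total, but the tutors available for any of those shifts (Leclerc, Kowalski, and Jules) can supply at most 3 among them. So no valid schedule exists.

No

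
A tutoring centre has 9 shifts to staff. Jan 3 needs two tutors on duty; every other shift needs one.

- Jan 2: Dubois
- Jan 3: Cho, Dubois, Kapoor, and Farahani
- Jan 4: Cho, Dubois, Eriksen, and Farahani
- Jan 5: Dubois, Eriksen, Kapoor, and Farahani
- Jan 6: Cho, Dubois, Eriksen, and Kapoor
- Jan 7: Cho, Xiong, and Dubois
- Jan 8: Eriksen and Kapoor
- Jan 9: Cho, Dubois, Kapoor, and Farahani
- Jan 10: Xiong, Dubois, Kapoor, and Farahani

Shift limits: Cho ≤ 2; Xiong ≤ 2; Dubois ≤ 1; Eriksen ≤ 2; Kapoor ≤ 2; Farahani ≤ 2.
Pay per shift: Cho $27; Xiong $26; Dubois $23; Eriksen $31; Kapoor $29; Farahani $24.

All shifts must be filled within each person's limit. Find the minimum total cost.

$266

Jan 2 can only be covered by Dubois, so that assignment is forced.
Picking the cheapest available tutor for each shift independently would cost $237, but that ignores the shift limits.
An optimal schedule: Jan 2→Dubois, Jan 3→Cho+Kapoor, Jan 4→Farahani, Jan 5→Farahani, Jan 6→Eriksen, Jan 7→Xiong, Jan 8→Kapoor, Jan 9→Cho, Jan 10→Xiong.
Total: 23 + 27 + 29 + 24 + 24 + 31 + 26 + 29 + 27 + 26 = $266.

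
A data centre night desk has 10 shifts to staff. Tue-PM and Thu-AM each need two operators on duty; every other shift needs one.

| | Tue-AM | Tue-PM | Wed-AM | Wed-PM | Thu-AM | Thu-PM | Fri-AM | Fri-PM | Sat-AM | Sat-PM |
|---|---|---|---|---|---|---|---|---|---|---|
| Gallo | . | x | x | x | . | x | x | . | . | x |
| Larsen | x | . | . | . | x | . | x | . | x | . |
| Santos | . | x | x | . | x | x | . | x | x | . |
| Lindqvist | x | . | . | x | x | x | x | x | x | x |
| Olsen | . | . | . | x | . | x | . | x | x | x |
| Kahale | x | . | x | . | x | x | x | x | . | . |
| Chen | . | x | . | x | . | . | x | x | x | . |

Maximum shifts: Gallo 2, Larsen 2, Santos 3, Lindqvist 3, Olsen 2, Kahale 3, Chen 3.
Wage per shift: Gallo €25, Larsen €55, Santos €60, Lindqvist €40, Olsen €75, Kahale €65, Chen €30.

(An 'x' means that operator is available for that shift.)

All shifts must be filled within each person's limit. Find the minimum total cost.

Picking the cheapest available operator for each shift independently would cost €375, but that ignores the shift limits.
An optimal schedule: Tue-AM→Lindqvist, Tue-PM→Gallo+Chen, Wed-AM→Gallo, Wed-PM→Chen, Thu-AM→Larsen+Santos, Thu-PM→Lindqvist, Fri-AM→Chen, Fri-PM→Santos, Sat-AM→Larsen, Sat-PM→Lindqvist.
Total: 40 + 25 + 30 + 25 + 30 + 55 + 60 + 40 + 30 + 60 + 55 + 40 = €490.

€490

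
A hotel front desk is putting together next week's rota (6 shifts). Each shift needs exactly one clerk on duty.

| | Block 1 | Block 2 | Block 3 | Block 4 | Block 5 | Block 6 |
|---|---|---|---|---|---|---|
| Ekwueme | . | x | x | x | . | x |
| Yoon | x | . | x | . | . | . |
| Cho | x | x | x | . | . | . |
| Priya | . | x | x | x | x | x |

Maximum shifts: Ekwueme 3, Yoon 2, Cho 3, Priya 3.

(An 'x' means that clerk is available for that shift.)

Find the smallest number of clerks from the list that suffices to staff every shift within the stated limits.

2

6 slots to fill and no one can take more than 3, so at least ⌈6/3⌉ = 2 clerks are needed.
Cho and Priya alone can cover everything: Block 1→Cho, Block 2→Cho, Block 3→Cho, Block 4→Priya, Block 5→Priya, Block 6→Priya.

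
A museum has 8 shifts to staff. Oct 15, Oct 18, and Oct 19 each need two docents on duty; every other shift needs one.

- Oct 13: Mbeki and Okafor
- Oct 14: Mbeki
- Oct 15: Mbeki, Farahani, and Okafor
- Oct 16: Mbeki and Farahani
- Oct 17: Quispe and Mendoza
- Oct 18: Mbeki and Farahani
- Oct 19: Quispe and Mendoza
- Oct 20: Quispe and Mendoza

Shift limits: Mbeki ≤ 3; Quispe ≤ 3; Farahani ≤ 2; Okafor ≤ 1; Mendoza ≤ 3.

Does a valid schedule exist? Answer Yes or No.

Total capacity is 12 and 11 slots are needed, so capacity alone doesn't rule it out.
Shifts {Oct 13, Oct 14, Oct 15, Oct 16, Oct 18} need 7 worker-slots in total, but the docents available for any of those shifts (Mbeki, Farahani, and Okafor) can supply at most 6 among them. So no valid schedule exists.

No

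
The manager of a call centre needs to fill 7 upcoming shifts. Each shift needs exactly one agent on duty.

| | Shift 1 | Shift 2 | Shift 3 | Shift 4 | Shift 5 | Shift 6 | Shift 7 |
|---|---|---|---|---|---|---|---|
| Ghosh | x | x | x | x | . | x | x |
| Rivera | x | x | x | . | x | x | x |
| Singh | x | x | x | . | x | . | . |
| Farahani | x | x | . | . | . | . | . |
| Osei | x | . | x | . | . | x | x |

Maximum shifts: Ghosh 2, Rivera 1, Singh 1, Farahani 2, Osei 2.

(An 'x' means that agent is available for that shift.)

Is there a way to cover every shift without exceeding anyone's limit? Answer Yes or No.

Shift 4 can only be covered by Ghosh, so that assignment is forced.
One valid schedule: Shift 1→Farahani, Shift 2→Singh, Shift 3→Osei, Shift 4→Ghosh, Shift 5→Rivera, Shift 6→Ghosh, Shift 7→Osei.
Loads: Ghosh 2/2, Rivera 1/1, Singh 1/1, Farahani 1/2, Osei 2/2 — all within limits.

Yes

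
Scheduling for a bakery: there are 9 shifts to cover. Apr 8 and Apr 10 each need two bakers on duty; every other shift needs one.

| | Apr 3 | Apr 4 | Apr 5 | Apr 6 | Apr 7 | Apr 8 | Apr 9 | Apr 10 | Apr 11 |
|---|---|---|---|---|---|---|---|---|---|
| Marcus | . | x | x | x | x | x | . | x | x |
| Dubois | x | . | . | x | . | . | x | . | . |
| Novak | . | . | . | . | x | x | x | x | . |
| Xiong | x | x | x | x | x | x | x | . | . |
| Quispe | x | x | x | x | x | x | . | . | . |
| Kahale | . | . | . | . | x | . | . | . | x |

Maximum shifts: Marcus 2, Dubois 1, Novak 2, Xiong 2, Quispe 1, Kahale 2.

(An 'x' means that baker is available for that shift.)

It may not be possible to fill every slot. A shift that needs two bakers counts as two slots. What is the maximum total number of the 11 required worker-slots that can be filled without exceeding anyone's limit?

10

Total capacity across all bakers is 2+1+2+2+1+2 = 10, and 11 slots are needed, so at most 10 can be filled.
An assignment achieving 10: Apr 3→Dubois, Apr 4→Marcus, Apr 5→Xiong, Apr 6→Xiong, Apr 7→Kahale, Apr 8→Quispe, Apr 9→Novak, Apr 10→Marcus+Novak, Apr 11→Kahale.
Loads: Marcus 2/2, Dubois 1/1, Novak 2/2, Xiong 2/2, Quispe 1/1, Kahale 2/2.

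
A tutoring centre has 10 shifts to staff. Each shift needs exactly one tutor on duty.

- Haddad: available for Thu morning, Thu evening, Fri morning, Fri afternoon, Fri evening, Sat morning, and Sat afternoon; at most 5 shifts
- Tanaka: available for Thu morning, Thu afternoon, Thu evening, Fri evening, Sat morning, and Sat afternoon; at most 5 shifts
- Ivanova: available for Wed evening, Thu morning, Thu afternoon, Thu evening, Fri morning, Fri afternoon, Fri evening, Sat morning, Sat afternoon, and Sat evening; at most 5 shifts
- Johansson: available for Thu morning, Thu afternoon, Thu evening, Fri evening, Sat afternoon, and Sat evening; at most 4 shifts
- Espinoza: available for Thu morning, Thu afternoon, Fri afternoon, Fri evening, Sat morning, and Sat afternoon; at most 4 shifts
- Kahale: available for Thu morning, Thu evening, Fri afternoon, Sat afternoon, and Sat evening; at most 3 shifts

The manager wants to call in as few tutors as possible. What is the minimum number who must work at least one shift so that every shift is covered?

10 slots to fill and no one can take more than 5, so at least ⌈10/5⌉ = 2 tutors are needed.
Haddad and Ivanova alone can cover everything: Wed evening→Ivanova, Thu morning→Haddad, Thu afternoon→Ivanova, Thu evening→Haddad, Fri morning→Haddad, Fri afternoon→Haddad, Fri evening→Haddad, Sat morning→Ivanova, Sat afternoon→Ivanova, Sat evening→Ivanova.

2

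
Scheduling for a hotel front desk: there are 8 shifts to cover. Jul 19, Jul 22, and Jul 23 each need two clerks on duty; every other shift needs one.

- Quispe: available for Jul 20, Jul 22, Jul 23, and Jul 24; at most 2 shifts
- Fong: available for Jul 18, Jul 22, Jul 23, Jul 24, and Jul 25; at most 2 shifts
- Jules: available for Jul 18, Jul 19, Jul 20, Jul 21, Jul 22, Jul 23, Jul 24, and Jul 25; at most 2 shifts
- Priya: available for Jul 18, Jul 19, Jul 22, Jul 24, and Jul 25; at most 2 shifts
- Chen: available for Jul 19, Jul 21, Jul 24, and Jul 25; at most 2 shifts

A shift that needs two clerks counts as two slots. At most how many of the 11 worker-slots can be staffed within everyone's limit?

10

Total capacity across all clerks is 2+2+2+2+2 = 10, and 11 slots are needed, so at most 10 can be filled.
An assignment achieving 10: Jul 18→Fong, Jul 19→Jules+Priya, Jul 20→Quispe, Jul 21→Jules, Jul 22→Priya, Jul 23→Quispe+Fong, Jul 24→Chen, Jul 25→Chen.
Loads: Quispe 2/2, Fong 2/2, Jules 2/2, Priya 2/2, Chen 2/2.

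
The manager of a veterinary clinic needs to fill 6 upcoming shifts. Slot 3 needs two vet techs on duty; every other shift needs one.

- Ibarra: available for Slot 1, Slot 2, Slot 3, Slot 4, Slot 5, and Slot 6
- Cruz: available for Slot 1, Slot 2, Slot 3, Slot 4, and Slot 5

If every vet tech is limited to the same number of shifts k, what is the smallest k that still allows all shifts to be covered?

With 2 vet techs and 7 worker-slots to fill, someone must work at least ⌈7/2⌉ = 4 shifts, so k ≥ 4.
k = 4 works: Slot 1→Ibarra, Slot 2→Ibarra, Slot 3→Ibarra+Cruz, Slot 4→Cruz, Slot 5→Cruz, Slot 6→Ibarra.
Loads: Ibarra 4, Cruz 3 — all ≤ 4.

4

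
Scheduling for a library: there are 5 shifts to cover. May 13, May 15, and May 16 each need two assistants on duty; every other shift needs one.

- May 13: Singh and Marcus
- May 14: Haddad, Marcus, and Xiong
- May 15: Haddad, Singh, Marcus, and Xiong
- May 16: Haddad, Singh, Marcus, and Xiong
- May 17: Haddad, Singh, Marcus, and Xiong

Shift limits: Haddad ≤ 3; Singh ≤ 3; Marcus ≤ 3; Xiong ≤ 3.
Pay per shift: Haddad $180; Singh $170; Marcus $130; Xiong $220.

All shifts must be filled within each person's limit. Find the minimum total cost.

May 13 can only be covered by Singh and Marcus, so that assignment is forced.
Picking the cheapest available assistant for each shift independently would cost $1160, but that ignores the shift limits.
An optimal schedule: May 13→Marcus+Singh, May 14→Marcus, May 15→Singh+Haddad, May 16→Singh+Haddad, May 17→Marcus.
Total: 130 + 170 + 130 + 170 + 180 + 170 + 180 + 130 = $1260.

$1260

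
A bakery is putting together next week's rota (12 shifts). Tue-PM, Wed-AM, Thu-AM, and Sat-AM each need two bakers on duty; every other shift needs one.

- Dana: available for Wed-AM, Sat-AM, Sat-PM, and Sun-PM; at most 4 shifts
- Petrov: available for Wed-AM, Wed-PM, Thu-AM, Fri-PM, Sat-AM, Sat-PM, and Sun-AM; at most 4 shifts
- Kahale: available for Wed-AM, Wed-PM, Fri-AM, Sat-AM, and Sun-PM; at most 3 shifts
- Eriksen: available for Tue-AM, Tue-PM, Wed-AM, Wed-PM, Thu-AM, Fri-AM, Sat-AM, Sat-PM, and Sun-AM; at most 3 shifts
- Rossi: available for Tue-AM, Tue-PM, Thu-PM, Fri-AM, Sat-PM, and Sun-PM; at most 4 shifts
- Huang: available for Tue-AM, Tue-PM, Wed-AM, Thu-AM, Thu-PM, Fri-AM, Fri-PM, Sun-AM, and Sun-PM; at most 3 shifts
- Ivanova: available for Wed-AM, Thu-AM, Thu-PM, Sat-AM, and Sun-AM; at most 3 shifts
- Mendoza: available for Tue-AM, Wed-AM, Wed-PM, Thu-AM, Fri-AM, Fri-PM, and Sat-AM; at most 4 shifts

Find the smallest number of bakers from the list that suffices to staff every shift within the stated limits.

5

16 slots to fill and no one can take more than 4, so at least ⌈16/4⌉ = 4 bakers are needed.
No set of 4 bakers can cover every shift (each such set leaves at least one shift with no one available or exceeds a cap).
Dana, Petrov, Kahale, Eriksen, and Rossi alone can cover everything: Tue-AM→Eriksen, Tue-PM→Eriksen+Rossi, Wed-AM→Dana+Kahale, Wed-PM→Petrov, Thu-AM→Petrov+Eriksen, Thu-PM→Rossi, Fri-AM→Kahale, Fri-PM→Petrov, Sat-AM→Dana+Kahale, Sat-PM→Dana, Sun-AM→Petrov, Sun-PM→Dana.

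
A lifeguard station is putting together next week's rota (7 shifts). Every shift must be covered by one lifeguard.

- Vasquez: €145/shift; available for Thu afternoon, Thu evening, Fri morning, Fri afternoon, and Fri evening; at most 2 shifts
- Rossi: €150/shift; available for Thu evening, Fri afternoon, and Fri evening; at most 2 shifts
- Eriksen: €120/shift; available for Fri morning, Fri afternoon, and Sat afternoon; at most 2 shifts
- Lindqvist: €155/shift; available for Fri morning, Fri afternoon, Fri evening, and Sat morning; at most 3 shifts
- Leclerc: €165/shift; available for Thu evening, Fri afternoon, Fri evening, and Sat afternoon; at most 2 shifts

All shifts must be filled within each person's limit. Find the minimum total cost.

€985

Thu afternoon can only be covered by Vasquez, so that assignment is forced.
Sat morning can only be covered by Lindqvist, so that assignment is forced.
Picking the cheapest available lifeguard for each shift independently would cost €950, but that ignores the shift limits.
An optimal schedule: Thu afternoon→Vasquez, Thu evening→Vasquez, Fri morning→Eriksen, Fri afternoon→Rossi, Fri evening→Rossi, Sat morning→Lindqvist, Sat afternoon→Eriksen.
Total: 145 + 145 + 120 + 150 + 150 + 155 + 120 = €985.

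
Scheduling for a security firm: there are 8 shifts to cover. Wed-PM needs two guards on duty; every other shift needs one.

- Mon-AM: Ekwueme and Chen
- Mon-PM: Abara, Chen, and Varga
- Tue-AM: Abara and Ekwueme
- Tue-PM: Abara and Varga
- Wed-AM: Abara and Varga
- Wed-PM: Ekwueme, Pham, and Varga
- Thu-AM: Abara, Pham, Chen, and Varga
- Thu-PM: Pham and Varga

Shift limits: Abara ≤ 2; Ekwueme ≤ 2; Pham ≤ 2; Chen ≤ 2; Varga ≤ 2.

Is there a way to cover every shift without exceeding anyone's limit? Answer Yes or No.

Yes

One valid schedule: Mon-AM→Ekwueme, Mon-PM→Chen, Tue-AM→Abara, Tue-PM→Abara, Wed-AM→Varga, Wed-PM→Ekwueme+Pham, Thu-AM→Chen, Thu-PM→Pham.
Loads: Abara 2/2, Ekwueme 2/2, Pham 2/2, Chen 2/2, Varga 1/2 — all within limits.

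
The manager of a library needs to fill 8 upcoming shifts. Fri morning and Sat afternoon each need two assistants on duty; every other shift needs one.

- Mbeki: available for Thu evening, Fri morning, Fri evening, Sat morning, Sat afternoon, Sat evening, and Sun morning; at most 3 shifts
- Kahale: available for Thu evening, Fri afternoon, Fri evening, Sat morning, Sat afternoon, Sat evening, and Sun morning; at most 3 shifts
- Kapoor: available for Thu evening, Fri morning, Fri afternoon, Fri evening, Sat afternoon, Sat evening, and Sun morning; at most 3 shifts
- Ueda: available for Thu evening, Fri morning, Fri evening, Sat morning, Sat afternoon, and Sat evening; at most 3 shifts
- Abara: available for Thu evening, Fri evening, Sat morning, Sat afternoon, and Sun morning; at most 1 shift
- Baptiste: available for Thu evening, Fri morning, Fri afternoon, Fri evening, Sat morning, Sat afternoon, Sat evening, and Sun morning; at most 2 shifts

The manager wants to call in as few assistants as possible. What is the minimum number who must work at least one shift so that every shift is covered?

4

10 slots to fill and no one can take more than 3, so at least ⌈10/3⌉ = 4 assistants are needed.
Mbeki, Kahale, Kapoor, and Ueda alone can cover everything: Thu evening→Kahale, Fri morning→Mbeki+Kapoor, Fri afternoon→Kahale, Fri evening→Kahale, Sat morning→Mbeki, Sat afternoon→Kapoor+Ueda, Sat evening→Kapoor, Sun morning→Mbeki.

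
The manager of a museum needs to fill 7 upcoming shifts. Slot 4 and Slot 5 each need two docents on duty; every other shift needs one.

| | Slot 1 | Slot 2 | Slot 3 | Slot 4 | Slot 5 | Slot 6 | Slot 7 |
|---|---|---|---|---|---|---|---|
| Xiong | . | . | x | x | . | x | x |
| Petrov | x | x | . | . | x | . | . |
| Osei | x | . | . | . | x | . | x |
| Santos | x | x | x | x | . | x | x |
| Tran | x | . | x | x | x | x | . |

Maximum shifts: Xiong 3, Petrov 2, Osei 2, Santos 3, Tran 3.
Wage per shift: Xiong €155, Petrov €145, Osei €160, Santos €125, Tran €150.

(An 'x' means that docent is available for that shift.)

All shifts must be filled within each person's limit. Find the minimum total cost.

€1270

Picking the cheapest available docent for each shift independently would cost €1195, but that ignores the shift limits.
An optimal schedule: Slot 1→Petrov, Slot 2→Santos, Slot 3→Santos, Slot 4→Santos+Tran, Slot 5→Petrov+Tran, Slot 6→Tran, Slot 7→Xiong.
Total: 145 + 125 + 125 + 125 + 150 + 145 + 150 + 150 + 155 = €1270.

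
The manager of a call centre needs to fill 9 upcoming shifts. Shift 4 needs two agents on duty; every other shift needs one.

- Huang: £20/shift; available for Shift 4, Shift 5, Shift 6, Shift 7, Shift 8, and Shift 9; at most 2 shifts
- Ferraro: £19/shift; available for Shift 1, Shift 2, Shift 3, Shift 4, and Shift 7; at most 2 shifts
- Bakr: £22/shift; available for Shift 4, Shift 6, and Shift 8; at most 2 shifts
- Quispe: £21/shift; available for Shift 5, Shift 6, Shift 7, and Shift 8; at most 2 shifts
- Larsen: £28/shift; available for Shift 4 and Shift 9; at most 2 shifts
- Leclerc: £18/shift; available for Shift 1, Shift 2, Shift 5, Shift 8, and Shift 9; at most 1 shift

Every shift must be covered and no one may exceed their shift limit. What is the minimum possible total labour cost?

£210

Shift 3 can only be covered by Ferraro, so that assignment is forced.
Picking the cheapest available agent for each shift independently would cost £187, but that ignores the shift limits.
An optimal schedule: Shift 1→Leclerc, Shift 2→Ferraro, Shift 3→Ferraro, Shift 4→Bakr+Larsen, Shift 5→Huang, Shift 6→Quispe, Shift 7→Quispe, Shift 8→Bakr, Shift 9→Huang.
Total: 18 + 19 + 19 + 22 + 28 + 20 + 21 + 21 + 22 + 20 = £210.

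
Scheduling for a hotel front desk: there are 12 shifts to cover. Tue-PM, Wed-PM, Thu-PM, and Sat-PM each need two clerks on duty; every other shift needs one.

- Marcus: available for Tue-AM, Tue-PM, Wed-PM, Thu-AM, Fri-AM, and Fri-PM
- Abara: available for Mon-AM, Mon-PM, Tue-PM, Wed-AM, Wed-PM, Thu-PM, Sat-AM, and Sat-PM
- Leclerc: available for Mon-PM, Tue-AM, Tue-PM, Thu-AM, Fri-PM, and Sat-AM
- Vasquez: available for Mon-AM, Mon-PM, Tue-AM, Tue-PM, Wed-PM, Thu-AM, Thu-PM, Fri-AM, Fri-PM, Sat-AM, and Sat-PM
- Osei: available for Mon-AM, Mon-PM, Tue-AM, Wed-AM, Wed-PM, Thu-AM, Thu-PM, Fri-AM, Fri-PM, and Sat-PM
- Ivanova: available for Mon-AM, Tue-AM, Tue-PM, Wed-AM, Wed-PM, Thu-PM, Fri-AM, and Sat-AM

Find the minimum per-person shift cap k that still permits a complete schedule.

With 6 clerks and 16 worker-slots to fill, someone must work at least ⌈16/6⌉ = 3 shifts, so k ≥ 3.
k = 3 works: Mon-AM→Abara, Mon-PM→Leclerc, Tue-AM→Leclerc, Tue-PM→Vasquez+Ivanova, Wed-AM→Abara, Wed-PM→Osei+Ivanova, Thu-AM→Marcus, Thu-PM→Vasquez+Osei, Fri-AM→Marcus, Fri-PM→Marcus, Sat-AM→Leclerc, Sat-PM→Abara+Vasquez.
Loads: Marcus 3, Abara 3, Leclerc 3, Vasquez 3, Osei 2, Ivanova 2 — all ≤ 3.

3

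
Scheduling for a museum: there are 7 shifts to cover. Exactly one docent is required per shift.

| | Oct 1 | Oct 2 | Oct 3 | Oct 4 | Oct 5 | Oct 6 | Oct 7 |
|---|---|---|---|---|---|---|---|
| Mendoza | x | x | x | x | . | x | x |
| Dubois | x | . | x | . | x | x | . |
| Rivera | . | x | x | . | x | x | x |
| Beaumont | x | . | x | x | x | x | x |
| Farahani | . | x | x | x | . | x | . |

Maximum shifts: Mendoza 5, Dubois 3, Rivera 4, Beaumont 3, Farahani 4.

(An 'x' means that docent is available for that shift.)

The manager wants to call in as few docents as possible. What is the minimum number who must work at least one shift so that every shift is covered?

2

7 slots to fill and no one can take more than 5, so at least ⌈7/5⌉ = 2 docents are needed.
Mendoza and Dubois alone can cover everything: Oct 1→Mendoza, Oct 2→Mendoza, Oct 3→Mendoza, Oct 4→Mendoza, Oct 5→Dubois, Oct 6→Dubois, Oct 7→Mendoza.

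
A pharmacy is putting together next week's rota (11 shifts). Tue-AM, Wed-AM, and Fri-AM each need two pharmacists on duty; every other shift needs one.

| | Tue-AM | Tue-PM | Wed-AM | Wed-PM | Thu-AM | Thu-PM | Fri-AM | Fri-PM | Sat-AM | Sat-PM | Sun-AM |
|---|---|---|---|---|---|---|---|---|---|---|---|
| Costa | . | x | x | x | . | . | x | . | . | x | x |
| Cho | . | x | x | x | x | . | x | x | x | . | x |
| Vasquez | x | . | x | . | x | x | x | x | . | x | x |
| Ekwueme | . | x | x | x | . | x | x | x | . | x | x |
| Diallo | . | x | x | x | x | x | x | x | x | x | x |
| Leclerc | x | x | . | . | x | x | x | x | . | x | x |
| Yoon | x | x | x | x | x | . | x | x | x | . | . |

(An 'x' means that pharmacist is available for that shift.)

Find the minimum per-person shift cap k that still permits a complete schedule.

2

With 7 pharmacists and 14 worker-slots to fill, someone must work at least ⌈14/7⌉ = 2 shifts, so k ≥ 2.
k = 2 works: Tue-AM→Vasquez+Leclerc, Tue-PM→Ekwueme, Wed-AM→Diallo+Yoon, Wed-PM→Costa, Thu-AM→Cho, Thu-PM→Vasquez, Fri-AM→Leclerc+Yoon, Fri-PM→Ekwueme, Sat-AM→Cho, Sat-PM→Costa, Sun-AM→Diallo.
Loads: Costa 2, Cho 2, Vasquez 2, Ekwueme 2, Diallo 2, Leclerc 2, Yoon 2 — all ≤ 2.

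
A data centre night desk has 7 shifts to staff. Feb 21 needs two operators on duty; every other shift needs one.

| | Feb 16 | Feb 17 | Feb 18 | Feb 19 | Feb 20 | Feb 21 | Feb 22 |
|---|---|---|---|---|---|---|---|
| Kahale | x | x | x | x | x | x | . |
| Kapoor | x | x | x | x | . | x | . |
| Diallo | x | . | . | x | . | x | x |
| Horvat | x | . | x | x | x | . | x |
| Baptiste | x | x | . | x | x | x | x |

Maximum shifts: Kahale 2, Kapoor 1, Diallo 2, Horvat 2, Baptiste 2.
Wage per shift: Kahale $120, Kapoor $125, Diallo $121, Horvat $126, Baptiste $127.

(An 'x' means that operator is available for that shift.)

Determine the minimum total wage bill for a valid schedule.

Picking the cheapest available operator for each shift independently would cost $962, but that ignores the shift limits.
An optimal schedule: Feb 16→Kapoor, Feb 17→Kahale, Feb 18→Kahale, Feb 19→Horvat, Feb 20→Horvat, Feb 21→Diallo+Baptiste, Feb 22→Diallo.
Total: 125 + 120 + 120 + 126 + 126 + 121 + 127 + 121 = $986.

$986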